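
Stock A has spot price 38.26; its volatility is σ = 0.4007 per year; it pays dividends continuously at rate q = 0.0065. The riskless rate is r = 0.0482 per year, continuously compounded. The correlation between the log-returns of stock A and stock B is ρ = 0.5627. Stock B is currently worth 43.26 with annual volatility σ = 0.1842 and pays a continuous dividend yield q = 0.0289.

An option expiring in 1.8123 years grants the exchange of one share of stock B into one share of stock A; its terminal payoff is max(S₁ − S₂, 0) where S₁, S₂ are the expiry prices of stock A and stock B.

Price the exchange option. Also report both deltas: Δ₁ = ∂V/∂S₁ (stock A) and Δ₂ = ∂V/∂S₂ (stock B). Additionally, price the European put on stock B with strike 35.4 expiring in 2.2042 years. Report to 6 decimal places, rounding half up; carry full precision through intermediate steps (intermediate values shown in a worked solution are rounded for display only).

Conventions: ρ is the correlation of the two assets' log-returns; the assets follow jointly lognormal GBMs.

exchange price = 5.504841
Δ1 = 0.510582
Δ2 = -0.324319
price(stock B put K=35.4) = 1.001979

σ_eff = √(σ₁² + σ₂² − 2ρσ₁σ₂) = √(0.4007² + 0.1842² − 2·0.5627·0.4007·0.1842) = 0.333805
d₁ = (ln(S₁/S₂) + (q₂ − q₁ + σ_eff²/2)T) / (σ_eff√T) = (ln(38.26/43.26) + (0.0289 − 0.0065 + 0.055713)·1.8123) / 0.449373 = 0.041703
d₂ = d₁ − σ_eff√T = 0.041703 − 0.449373 = -0.407670
N(d₁) = 0.516632,  N(d₂) = 0.341758
V = S₁·e^{−q₁T}·N(d₁) − S₂·e^{−q₂T}·N(d₂) = 19.534874 − 14.030033 = 5.504841
Δ₁ = e^{−q₁T}·N(d₁) = 0.510582;  Δ₂ = −e^{−q₂T}·N(d₂) = -0.324319
[vanilla: stock B put K=35.4]
σ√T = 0.1842·√2.2042 = 0.273473
d₁ = (ln(S/K) + (r−q+σ²/2)T) / (σ√T) = (ln(43.26/35.4) + (0.0482−0.0289+0.1842²/2)·2.2042) / 0.273473 = (0.200517 + 0.079935) / 0.273473 = 1.025517
d₂ = d₁ − σ√T = 1.025517 − 0.273473 = 0.752043
e^{−rT} = 0.899207
e^{−qT} = 0.938285
N(−d₁) = 0.152560,  N(−d₂) = 0.226013
price = K·e^{−rT}·N(−d₂) − S·e^{−qT}·N(−d₁) = 7.194413 − 6.192434 = 1.001979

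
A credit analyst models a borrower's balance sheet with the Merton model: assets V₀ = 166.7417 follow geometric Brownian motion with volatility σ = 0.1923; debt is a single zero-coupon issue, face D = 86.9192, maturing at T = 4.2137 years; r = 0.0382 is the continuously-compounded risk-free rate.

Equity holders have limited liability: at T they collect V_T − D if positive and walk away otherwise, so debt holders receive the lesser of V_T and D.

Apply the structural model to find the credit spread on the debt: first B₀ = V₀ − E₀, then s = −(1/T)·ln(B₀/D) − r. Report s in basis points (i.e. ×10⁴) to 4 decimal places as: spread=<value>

spread=10.0686

Apply the equity-as-call identities (strike 86.9192, horizon 4.2137 years):
d₁ = [ln(V₀/D) + (r + σ²/2)T] / (σ√T)
   = [ln(166.7417/86.9192) + (0.0382 + 0.5·0.1923²)·4.2137] / (0.1923·√4.2137)
   = [0.651467 + 0.238873] / 0.394740 = 2.255510
d₂ = d₁ − σ√T = 2.255510 − 0.394740 = 1.860771
N(d₁) = 0.987949,  N(d₂) = 0.968612,  e^(−rT) = 0.851323
E₀ = V₀·N(d₁) − D·e^(−rT)·N(d₂)
   = 166.7417·0.987949 − 86.9192·0.851323·0.968612 = 93.058634
B₀ = V₀ − E₀ = 166.7417 − 93.058634 = 73.683066
spread = −(1/T)·ln(B₀/D) − r = −(1/4.2137)·ln(73.683066/86.9192) − 0.0382 = 0.00100686
in basis points: 0.00100686 × 10⁴ = 10.0686 bp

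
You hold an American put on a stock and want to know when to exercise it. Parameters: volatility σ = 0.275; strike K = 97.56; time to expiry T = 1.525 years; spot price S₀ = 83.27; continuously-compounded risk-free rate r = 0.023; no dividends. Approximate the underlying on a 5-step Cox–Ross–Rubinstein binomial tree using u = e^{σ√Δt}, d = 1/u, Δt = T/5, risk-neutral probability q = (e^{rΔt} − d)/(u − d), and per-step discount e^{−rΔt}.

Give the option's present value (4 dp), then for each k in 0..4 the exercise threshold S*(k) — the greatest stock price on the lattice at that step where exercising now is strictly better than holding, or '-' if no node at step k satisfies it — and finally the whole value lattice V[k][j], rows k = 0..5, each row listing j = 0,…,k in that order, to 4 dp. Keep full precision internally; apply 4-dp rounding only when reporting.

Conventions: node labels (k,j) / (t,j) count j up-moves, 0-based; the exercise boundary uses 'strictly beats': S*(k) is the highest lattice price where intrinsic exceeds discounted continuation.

price = 18.6628
boundary = - - 61.4572 71.5370 83.2700
tree:
18.6628
26.5975 10.5144
36.1028 16.8979 3.8938
44.7623 26.0230 7.4610 0.1653
52.2017 36.1028 14.2900 0.3234 0.0000
58.5928 44.7623 26.0230 0.6326 0.0000 0.0000

Δt=0.30500  u=1.16401  d=0.85910  q=0.48519  discount=0.99301
step 5 (expiry): payoffs max(K−S,0) = 58.5928 44.7623 26.0230 0.6326 0.0000 0.0000
step 4: (k=4,j=0): S=45.3583, K−S=52.2017, hold=51.5197 ⇒ V=52.2017 exercise | (k=4,j=1): S=61.4572, K−S=36.1028, hold=35.4208 ⇒ V=36.1028 exercise | (k=4,j=2): S=83.2700, K−S=14.2900, hold=13.6080 ⇒ V=14.2900 exercise | (k=4,j=3): S=112.8248, K−S=0.0000, hold=0.3234 ⇒ V=0.3234 continue | (k=4,j=4): S=152.8693, K−S=0.0000, hold=0.0000 ⇒ V=0.0000 continue  boundary S*=83.2700
step 3: (k=3,j=0): S=52.7977, K−S=44.7623, hold=44.0803 ⇒ V=44.7623 exercise | (k=3,j=1): S=71.5370, K−S=26.0230, hold=25.3410 ⇒ V=26.0230 exercise | (k=3,j=2): S=96.9274, K−S=0.6326, hold=7.4610 ⇒ V=7.4610 continue | (k=3,j=3): S=131.3295, K−S=0.0000, hold=0.1653 ⇒ V=0.1653 continue  boundary S*=71.5370
step 2: (k=2,j=0): S=61.4572, K−S=36.1028, hold=35.4208 ⇒ V=36.1028 exercise | (k=2,j=1): S=83.2700, K−S=14.2900, hold=16.8979 ⇒ V=16.8979 continue | (k=2,j=2): S=112.8248, K−S=0.0000, hold=3.8938 ⇒ V=3.8938 continue  boundary S*=61.4572
step 1: (k=1,j=0): S=71.5370, K−S=26.0230, hold=26.5975 ⇒ V=26.5975 continue | (k=1,j=1): S=96.9274, K−S=0.6326, hold=10.5144 ⇒ V=10.5144 continue  boundary S*=-
step 0: (k=0,j=0): S=83.2700, K−S=14.2900, hold=18.6628 ⇒ V=18.6628 continue  boundary S*=-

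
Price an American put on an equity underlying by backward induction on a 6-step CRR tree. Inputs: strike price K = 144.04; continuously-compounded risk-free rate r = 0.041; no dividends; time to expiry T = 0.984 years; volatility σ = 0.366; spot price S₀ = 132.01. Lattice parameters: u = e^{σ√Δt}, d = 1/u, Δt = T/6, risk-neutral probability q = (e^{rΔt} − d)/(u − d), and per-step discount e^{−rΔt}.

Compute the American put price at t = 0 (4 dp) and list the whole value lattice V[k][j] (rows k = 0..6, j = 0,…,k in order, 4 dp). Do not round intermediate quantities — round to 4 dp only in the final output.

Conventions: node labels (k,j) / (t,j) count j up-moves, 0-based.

price = 24.2045
tree:
24.2045
33.9797 14.1894
45.9474 21.7787 6.3499
59.4157 32.3236 10.9150 1.6039
71.0733 45.8956 18.4008 3.1396 0.0000
81.1250 59.4157 30.2154 6.1457 0.0000 0.0000
89.7920 71.0733 45.8956 12.0300 0.0000 0.0000 0.0000

params: Δt=0.16400 u=1.15977 d=0.86224 q=0.48569 e^(-rΔt)=0.99330
t_6 payoffs: 89.7920 71.0733 45.8956 12.0300 0.0000 0.0000 0.0000
k=5: node(5,0) S=62.9150 payoff=81.1250 vs cont=80.1598 → 81.1250 [stop]  node(5,1) S=84.6243 payoff=59.4157 vs cont=58.4504 → 59.4157 [stop]  node(5,2) S=113.8246 payoff=30.2154 vs cont=29.2501 → 30.2154 [stop]  node(5,3) S=153.1008 payoff=0.0000 vs cont=6.1457 → 6.1457 [wait]  node(5,4) S=205.9295 payoff=0.0000 vs cont=0.0000 → 0.0000 [wait]  node(5,5) S=276.9872 payoff=0.0000 vs cont=0.0000 → 0.0000 [wait]
k=4: node(4,0) S=72.9667 payoff=71.0733 vs cont=70.1080 → 71.0733 [stop]  node(4,1) S=98.1444 payoff=45.8956 vs cont=44.9303 → 45.8956 [stop]  node(4,2) S=132.0100 payoff=12.0300 vs cont=18.4008 → 18.4008 [wait]  node(4,3) S=177.5612 payoff=0.0000 vs cont=3.1396 → 3.1396 [wait]  node(4,4) S=238.8301 payoff=0.0000 vs cont=0.0000 → 0.0000 [wait]
k=3: node(3,0) S=84.6243 payoff=59.4157 vs cont=58.4504 → 59.4157 [stop]  node(3,1) S=113.8246 payoff=30.2154 vs cont=32.3236 → 32.3236 [wait]  node(3,2) S=153.1008 payoff=0.0000 vs cont=10.9150 → 10.9150 [wait]  node(3,3) S=205.9295 payoff=0.0000 vs cont=1.6039 → 1.6039 [wait]
k=2: node(2,0) S=98.1444 payoff=45.8956 vs cont=45.9474 → 45.9474 [wait]  node(2,1) S=132.0100 payoff=12.0300 vs cont=21.7787 → 21.7787 [wait]  node(2,2) S=177.5612 payoff=0.0000 vs cont=6.3499 → 6.3499 [wait]
k=1: node(1,0) S=113.8246 payoff=30.2154 vs cont=33.9797 → 33.9797 [wait]  node(1,1) S=153.1008 payoff=0.0000 vs cont=14.1894 → 14.1894 [wait]
k=0: node(0,0) S=132.0100 payoff=12.0300 vs cont=24.2045 → 24.2045 [wait]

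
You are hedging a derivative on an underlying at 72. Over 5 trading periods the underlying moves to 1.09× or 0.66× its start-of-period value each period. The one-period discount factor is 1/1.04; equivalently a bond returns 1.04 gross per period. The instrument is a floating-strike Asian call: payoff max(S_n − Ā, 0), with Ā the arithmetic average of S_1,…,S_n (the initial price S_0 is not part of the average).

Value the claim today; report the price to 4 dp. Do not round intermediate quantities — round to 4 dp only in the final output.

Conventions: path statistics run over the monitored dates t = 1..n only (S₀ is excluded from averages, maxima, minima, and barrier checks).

No-arbitrage gives p* = (R−d)/(u−d) = 0.8837: enumerate every path, weight its payoff by its p*-probability, and discount by R^5.
Enumerate all 2^5 = 32 price paths (U = up ×1.09, D = down ×0.66); each path with k up-moves has probability p*^k·(1−p*)^(5−k).
DDDDD: Ā=24.4523, payoff=0.0000, prob=0.000021
UDDDD: Ā=40.3833, payoff=0.0000, prob=0.000162
DUDDD: Ā=34.1913, payoff=0.0000, prob=0.000162
UUDDD: Ā=56.4675, payoff=0.0000, prob=0.001228
DDUDD: Ā=30.1046, payoff=0.0000, prob=0.000162
UDUDD: Ā=49.7183, payoff=0.0000, prob=0.001228
DUUDD: Ā=43.5263, payoff=0.0000, prob=0.001228
UUUDD: Ā=71.8843, payoff=0.0000, prob=0.009331
DDDUD: Ā=27.4074, payoff=0.0000, prob=0.000162
UDDUD: Ā=45.2637, payoff=0.0000, prob=0.001228
DUDUD: Ā=39.0717, payoff=0.0000, prob=0.001228
UUDUD: Ā=64.5275, payoff=0.0000, prob=0.009331
DDUUD: Ā=34.9850, payoff=0.0000, prob=0.001228
UDUUD: Ā=57.7783, payoff=0.0000, prob=0.009331
DUUUD: Ā=51.5863, payoff=0.0000, prob=0.009331
UUUUD: Ā=85.1955, payoff=0.0000, prob=0.070919
DDDDU: Ā=25.6272, payoff=0.0000, prob=0.000162
UDDDU: Ā=42.3237, payoff=0.0000, prob=0.001228
DUDDU: Ā=36.1317, payoff=0.0000, prob=0.001228
UUDDU: Ā=59.6721, payoff=0.0000, prob=0.009331
DDUDU: Ā=32.0450, payoff=0.0000, prob=0.001228
UDUDU: Ā=52.9228, payoff=0.0000, prob=0.009331
DUUDU: Ā=46.7308, payoff=0.0000, prob=0.009331
UUUDU: Ā=77.1767, payoff=0.0000, prob=0.070919
DDDUU: Ā=29.3478, payoff=0.0000, prob=0.001228
UDDUU: Ā=48.4683, payoff=0.0000, prob=0.009331
DUDUU: Ā=42.2763, payoff=0.0000, prob=0.009331
UUDUU: Ā=69.8200, payoff=0.0000, prob=0.070919
DDUUU: Ā=38.1896, payoff=2.4267, prob=0.009331
UDUUU: Ā=63.0707, payoff=4.0077, prob=0.070919
DUUUU: Ā=56.8787, payoff=10.1997, prob=0.070919
UUUUU: Ā=93.9360, payoff=16.8449, prob=0.538984
Price = Σ prob·payoff / R^5 = 10.109345 / 1.216653 = 8.3091

price = 8.3091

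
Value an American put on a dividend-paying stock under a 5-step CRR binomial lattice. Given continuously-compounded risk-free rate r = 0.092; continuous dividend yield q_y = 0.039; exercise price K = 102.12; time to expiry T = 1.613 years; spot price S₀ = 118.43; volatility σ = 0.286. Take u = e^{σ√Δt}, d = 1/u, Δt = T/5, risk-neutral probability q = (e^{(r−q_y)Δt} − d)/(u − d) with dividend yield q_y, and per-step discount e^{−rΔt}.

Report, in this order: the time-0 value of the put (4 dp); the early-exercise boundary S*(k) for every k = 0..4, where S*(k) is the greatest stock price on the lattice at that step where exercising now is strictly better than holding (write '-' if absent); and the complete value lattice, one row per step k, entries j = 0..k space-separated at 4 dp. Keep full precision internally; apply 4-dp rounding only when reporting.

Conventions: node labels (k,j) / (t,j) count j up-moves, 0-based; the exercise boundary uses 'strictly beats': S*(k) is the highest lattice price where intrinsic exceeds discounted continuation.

price = 5.9628
boundary = - - - 72.7476 85.5788
tree:
5.9628
10.5111 1.9841
17.9693 4.0297 0.1535
29.3724 8.1714 0.3242 0.0000
40.2798 16.5412 0.6849 0.0000 0.0000
49.5518 29.3724 1.4468 0.0000 0.0000 0.0000

params: Δt=0.32260 u=1.17638 d=0.85007 q=0.51233 e^(-rΔt)=0.97076
t_5 payoffs: 49.5518 29.3724 1.4468 0.0000 0.0000 0.0000
t_4: node(4,0) S=61.8402 payoff=40.2798 vs cont=38.0666 → 40.2798 [stop]  node(4,1) S=85.5788 payoff=16.5412 vs cont=14.6248 → 16.5412 [stop]  node(4,2) S=118.4300 payoff=0.0000 vs cont=0.6849 → 0.6849 [wait]  node(4,3) S=163.8917 payoff=0.0000 vs cont=0.0000 → 0.0000 [wait]  node(4,4) S=226.8048 payoff=0.0000 vs cont=0.0000 → 0.0000 [wait]  ⇒ S*(4)=85.5788
t_3: node(3,0) S=72.7476 payoff=29.3724 vs cont=27.2956 → 29.3724 [stop]  node(3,1) S=100.6732 payoff=1.4468 vs cont=8.1714 → 8.1714 [wait]  node(3,2) S=139.3187 payoff=0.0000 vs cont=0.3242 → 0.3242 [wait]  node(3,3) S=192.7990 payoff=0.0000 vs cont=0.0000 → 0.0000 [wait]  ⇒ S*(3)=72.7476
t_2: node(2,0) S=85.5788 payoff=16.5412 vs cont=17.9693 → 17.9693 [wait]  node(2,1) S=118.4300 payoff=0.0000 vs cont=4.0297 → 4.0297 [wait]  node(2,2) S=163.8917 payoff=0.0000 vs cont=0.1535 → 0.1535 [wait]  ⇒ S*(2)=-
t_1: node(1,0) S=100.6732 payoff=1.4468 vs cont=10.5111 → 10.5111 [wait]  node(1,1) S=139.3187 payoff=0.0000 vs cont=1.9841 → 1.9841 [wait]  ⇒ S*(1)=-
t_0: node(0,0) S=118.4300 payoff=0.0000 vs cont=5.9628 → 5.9628 [wait]  ⇒ S*(0)=-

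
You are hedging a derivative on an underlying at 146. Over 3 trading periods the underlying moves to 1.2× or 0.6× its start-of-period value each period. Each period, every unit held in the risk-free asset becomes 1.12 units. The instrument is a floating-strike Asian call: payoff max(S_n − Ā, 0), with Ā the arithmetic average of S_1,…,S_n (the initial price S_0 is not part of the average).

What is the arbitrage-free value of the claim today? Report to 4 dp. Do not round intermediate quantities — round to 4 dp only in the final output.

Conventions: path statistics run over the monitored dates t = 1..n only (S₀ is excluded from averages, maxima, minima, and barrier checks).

price = 19.8157

With p* = (R−d)/(u−d) = 0.8667, sum probability × payoff across the paths and divide by R^3.
Enumerate all 2^3 = 8 price paths (U = up ×1.2, D = down ×0.6); each path with k up-moves has probability p*^k·(1−p*)^(3−k).
DDD: Ā=57.2320, payoff=0.0000, prob=0.002370
UDD: Ā=114.4640, payoff=0.0000, prob=0.015407
DUD: Ā=85.2640, payoff=0.0000, prob=0.015407
UUD: Ā=170.5280, payoff=0.0000, prob=0.100148
DDU: Ā=67.7440, payoff=0.0000, prob=0.015407
UDU: Ā=135.4880, payoff=0.0000, prob=0.100148
DUU: Ā=106.2880, payoff=19.8560, prob=0.100148
UUU: Ā=212.5760, payoff=39.7120, prob=0.650963
Price = Σ prob·payoff / R^3 = 27.839583 / 1.404928 = 19.8157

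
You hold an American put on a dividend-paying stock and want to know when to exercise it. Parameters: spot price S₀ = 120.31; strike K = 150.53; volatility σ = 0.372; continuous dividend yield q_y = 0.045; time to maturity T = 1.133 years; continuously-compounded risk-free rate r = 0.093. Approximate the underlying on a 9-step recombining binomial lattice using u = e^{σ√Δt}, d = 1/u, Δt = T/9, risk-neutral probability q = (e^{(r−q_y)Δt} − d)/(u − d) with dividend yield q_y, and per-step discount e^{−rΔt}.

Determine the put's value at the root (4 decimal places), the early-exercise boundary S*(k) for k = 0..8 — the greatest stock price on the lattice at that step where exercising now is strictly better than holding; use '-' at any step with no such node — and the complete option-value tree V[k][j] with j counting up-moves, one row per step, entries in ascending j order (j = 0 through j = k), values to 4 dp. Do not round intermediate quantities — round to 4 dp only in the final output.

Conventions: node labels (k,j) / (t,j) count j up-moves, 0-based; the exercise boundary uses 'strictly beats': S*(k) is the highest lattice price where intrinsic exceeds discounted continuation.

price = 35.1847
boundary = - - 92.3970 80.9722 92.3970 105.4338 92.3970 105.4338 120.3100
tree:
35.1847
45.8352 24.9426
58.1330 34.1343 15.9731
69.5578 45.3014 23.3294 8.6989
79.5699 58.1330 33.0319 13.7893 3.6087
88.3441 69.5578 45.0962 21.2664 6.3367 0.8554
96.0333 79.5699 58.1330 31.6767 10.9399 1.6969 0.0000
102.7718 88.3441 69.5578 45.0962 18.4677 3.3660 0.0000 0.0000
108.6770 96.0333 79.5699 58.1330 30.2200 6.6770 0.0000 0.0000 0.0000
113.8521 102.7718 88.3441 69.5578 45.0962 13.2448 0.0000 0.0000 0.0000 0.0000

Δt=0.12589  u=1.14110  d=0.87635  q=0.48994  discount=0.98836
step 9 (expiry): payoffs max(K−S,0) = 113.8521 102.7718 88.3441 69.5578 45.0962 13.2448 0.0000 0.0000 0.0000 0.0000
step 8: (k=8,j=0): S=41.8530, K−S=108.6770, hold=107.1614 ⇒ V=108.6770 exercise | (k=8,j=1): S=54.4967, K−S=96.0333, hold=94.5891 ⇒ V=96.0333 exercise | (k=8,j=2): S=70.9601, K−S=79.5699, hold=78.2187 ⇒ V=79.5699 exercise | (k=8,j=3): S=92.3970, K−S=58.1330, hold=56.9029 ⇒ V=58.1330 exercise | (k=8,j=4): S=120.3100, K−S=30.2200, hold=29.1476 ⇒ V=30.2200 exercise | (k=8,j=5): S=156.6555, K−S=0.0000, hold=6.6770 ⇒ V=6.6770 continue | (k=8,j=6): S=203.9809, K−S=0.0000, hold=0.0000 ⇒ V=0.0000 continue | (k=8,j=7): S=265.6033, K−S=0.0000, hold=0.0000 ⇒ V=0.0000 continue | (k=8,j=8): S=345.8417, K−S=0.0000, hold=0.0000 ⇒ V=0.0000 continue  boundary S*=120.3100
step 7: (k=7,j=0): S=47.7582, K−S=102.7718, hold=101.2895 ⇒ V=102.7718 exercise | (k=7,j=1): S=62.1859, K−S=88.3441, hold=86.9433 ⇒ V=88.3441 exercise | (k=7,j=2): S=80.9722, K−S=69.5578, hold=68.2631 ⇒ V=69.5578 exercise | (k=7,j=3): S=105.4338, K−S=45.0962, hold=43.9397 ⇒ V=45.0962 exercise | (k=7,j=4): S=137.2852, K−S=13.2448, hold=18.4677 ⇒ V=18.4677 continue | (k=7,j=5): S=178.7589, K−S=0.0000, hold=3.3660 ⇒ V=3.3660 continue | (k=7,j=6): S=232.7617, K−S=0.0000, hold=0.0000 ⇒ V=0.0000 continue | (k=7,j=7): S=303.0787, K−S=0.0000, hold=0.0000 ⇒ V=0.0000 continue  boundary S*=105.4338
step 6: (k=6,j=0): S=54.4967, K−S=96.0333, hold=94.5891 ⇒ V=96.0333 exercise | (k=6,j=1): S=70.9601, K−S=79.5699, hold=78.2187 ⇒ V=79.5699 exercise | (k=6,j=2): S=92.3970, K−S=58.1330, hold=56.9029 ⇒ V=58.1330 exercise | (k=6,j=3): S=120.3100, K−S=30.2200, hold=31.6767 ⇒ V=31.6767 continue | (k=6,j=4): S=156.6555, K−S=0.0000, hold=10.9399 ⇒ V=10.9399 continue | (k=6,j=5): S=203.9809, K−S=0.0000, hold=1.6969 ⇒ V=1.6969 continue | (k=6,j=6): S=265.6033, K−S=0.0000, hold=0.0000 ⇒ V=0.0000 continue  boundary S*=92.3970
step 5: (k=5,j=0): S=62.1859, K−S=88.3441, hold=86.9433 ⇒ V=88.3441 exercise | (k=5,j=1): S=80.9722, K−S=69.5578, hold=68.2631 ⇒ V=69.5578 exercise | (k=5,j=2): S=105.4338, K−S=45.0962, hold=44.6451 ⇒ V=45.0962 exercise | (k=5,j=3): S=137.2852, K−S=13.2448, hold=21.2664 ⇒ V=21.2664 continue | (k=5,j=4): S=178.7589, K−S=0.0000, hold=6.3367 ⇒ V=6.3367 continue | (k=5,j=5): S=232.7617, K−S=0.0000, hold=0.8554 ⇒ V=0.8554 continue  boundary S*=105.4338
step 4: (k=4,j=0): S=70.9601, K−S=79.5699, hold=78.2187 ⇒ V=79.5699 exercise | (k=4,j=1): S=92.3970, K−S=58.1330, hold=56.9029 ⇒ V=58.1330 exercise | (k=4,j=2): S=120.3100, K−S=30.2200, hold=33.0319 ⇒ V=33.0319 continue | (k=4,j=3): S=156.6555, K−S=0.0000, hold=13.7893 ⇒ V=13.7893 continue | (k=4,j=4): S=203.9809, K−S=0.0000, hold=3.6087 ⇒ V=3.6087 continue  boundary S*=92.3970
step 3: (k=3,j=0): S=80.9722, K−S=69.5578, hold=68.2631 ⇒ V=69.5578 exercise | (k=3,j=1): S=105.4338, K−S=45.0962, hold=45.3014 ⇒ V=45.3014 continue | (k=3,j=2): S=137.2852, K−S=13.2448, hold=23.3294 ⇒ V=23.3294 continue | (k=3,j=3): S=178.7589, K−S=0.0000, hold=8.6989 ⇒ V=8.6989 continue  boundary S*=80.9722
step 2: (k=2,j=0): S=92.3970, K−S=58.1330, hold=57.0022 ⇒ V=58.1330 exercise | (k=2,j=1): S=120.3100, K−S=30.2200, hold=34.1343 ⇒ V=34.1343 continue | (k=2,j=2): S=156.6555, K−S=0.0000, hold=15.9731 ⇒ V=15.9731 continue  boundary S*=92.3970
step 1: (k=1,j=0): S=105.4338, K−S=45.0962, hold=45.8352 ⇒ V=45.8352 continue | (k=1,j=1): S=137.2852, K−S=13.2448, hold=24.9426 ⇒ V=24.9426 continue  boundary S*=-
step 0: (k=0,j=0): S=120.3100, K−S=30.2200, hold=35.1847 ⇒ V=35.1847 continue  boundary S*=-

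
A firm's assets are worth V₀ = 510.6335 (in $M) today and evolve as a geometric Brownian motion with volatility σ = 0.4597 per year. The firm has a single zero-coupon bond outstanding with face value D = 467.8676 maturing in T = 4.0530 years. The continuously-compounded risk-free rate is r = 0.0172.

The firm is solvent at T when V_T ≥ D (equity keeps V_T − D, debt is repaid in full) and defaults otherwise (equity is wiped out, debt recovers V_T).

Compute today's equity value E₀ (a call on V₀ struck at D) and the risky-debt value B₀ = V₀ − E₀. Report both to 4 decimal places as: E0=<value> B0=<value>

Work the structural quantities from V₀ = 510.6335 against face 467.8676:
d₁ = [ln(V₀/D) + (r + σ²/2)T] / (σ√T)
   = [ln(510.6335/467.8676) + (0.0172 + 0.5·0.4597²)·4.0530] / (0.4597·√4.0530)
   = [0.087467 + 0.497960] / 0.925471 = 0.632572
d₂ = d₁ − σ√T = 0.632572 − 0.925471 = -0.292899
N(d₁) = 0.736493,  N(d₂) = 0.384800,  e^(−rT) = 0.932663
E₀ = V₀·N(d₁) − D·e^(−rT)·N(d₂)
   = 510.6335·0.736493 − 467.8676·0.932663·0.384800 = 208.165984
B₀ = V₀ − E₀ = 510.6335 − 208.165984 = 302.467516

E0=208.1660 B0=302.4675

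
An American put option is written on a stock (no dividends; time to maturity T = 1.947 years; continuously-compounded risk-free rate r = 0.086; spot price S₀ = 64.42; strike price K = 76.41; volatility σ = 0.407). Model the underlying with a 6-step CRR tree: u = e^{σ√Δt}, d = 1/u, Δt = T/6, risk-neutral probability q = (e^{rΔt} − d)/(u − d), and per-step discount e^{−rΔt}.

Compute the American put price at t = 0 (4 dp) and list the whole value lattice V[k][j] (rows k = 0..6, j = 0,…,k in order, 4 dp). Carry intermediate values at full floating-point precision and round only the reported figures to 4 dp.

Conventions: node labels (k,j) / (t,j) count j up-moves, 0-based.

price = 17.3431
tree:
17.3431
25.4122 10.3395
35.8927 16.4782 4.8508
44.2770 25.3206 8.6613 1.3555
50.9264 35.8927 15.0780 2.8033 0.0000
56.1998 44.2770 25.3206 5.7975 0.0000 0.0000
60.3819 50.9264 35.8927 11.9900 0.0000 0.0000 0.0000

params: Δt=0.32450 u=1.26093 d=0.79307 q=0.50278 e^(-rΔt)=0.97248
t_6 payoffs: 60.3819 50.9264 35.8927 11.9900 0.0000 0.0000 0.0000
k=5: node(5,0) S=20.2102 payoff=56.1998 vs cont=54.0969 → 56.1998 [stop]  node(5,1) S=32.1330 payoff=44.2770 vs cont=42.1741 → 44.2770 [stop]  node(5,2) S=51.0894 payoff=25.3206 vs cont=23.2177 → 25.3206 [stop]  node(5,3) S=81.2289 payoff=0.0000 vs cont=5.7975 → 5.7975 [wait]  node(5,4) S=129.1488 payoff=0.0000 vs cont=0.0000 → 0.0000 [wait]  node(5,5) S=205.3385 payoff=0.0000 vs cont=0.0000 → 0.0000 [wait]
k=4: node(4,0) S=25.4836 payoff=50.9264 vs cont=48.8235 → 50.9264 [stop]  node(4,1) S=40.5173 payoff=35.8927 vs cont=33.7898 → 35.8927 [stop]  node(4,2) S=64.4200 payoff=11.9900 vs cont=15.0780 → 15.0780 [wait]  node(4,3) S=102.4237 payoff=0.0000 vs cont=2.8033 → 2.8033 [wait]  node(4,4) S=162.8473 payoff=0.0000 vs cont=0.0000 → 0.0000 [wait]
k=3: node(3,0) S=32.1330 payoff=44.2770 vs cont=42.1741 → 44.2770 [stop]  node(3,1) S=51.0894 payoff=25.3206 vs cont=24.7276 → 25.3206 [stop]  node(3,2) S=81.2289 payoff=0.0000 vs cont=8.6613 → 8.6613 [wait]  node(3,3) S=129.1488 payoff=0.0000 vs cont=1.3555 → 1.3555 [wait]
k=2: node(2,0) S=40.5173 payoff=35.8927 vs cont=33.7898 → 35.8927 [stop]  node(2,1) S=64.4200 payoff=11.9900 vs cont=16.4782 → 16.4782 [wait]  node(2,2) S=102.4237 payoff=0.0000 vs cont=4.8508 → 4.8508 [wait]
k=1: node(1,0) S=51.0894 payoff=25.3206 vs cont=25.4122 → 25.4122 [wait]  node(1,1) S=81.2289 payoff=0.0000 vs cont=10.3395 → 10.3395 [wait]
k=0: node(0,0) S=64.4200 payoff=11.9900 vs cont=17.3431 → 17.3431 [wait]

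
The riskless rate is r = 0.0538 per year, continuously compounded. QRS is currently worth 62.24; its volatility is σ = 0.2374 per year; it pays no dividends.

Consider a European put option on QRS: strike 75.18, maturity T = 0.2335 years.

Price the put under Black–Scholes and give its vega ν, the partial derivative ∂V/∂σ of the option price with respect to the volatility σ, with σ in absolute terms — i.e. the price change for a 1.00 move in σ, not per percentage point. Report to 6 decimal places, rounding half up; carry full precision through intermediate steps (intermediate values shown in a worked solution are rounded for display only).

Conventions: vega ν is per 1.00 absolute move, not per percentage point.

price = 12.211132
ν = 4.014925

σ√T = 0.2374·√0.2335 = 0.114716
d₁ = (ln(S/K) + (r+σ²/2)T) / (σ√T) = (ln(62.24/75.18) + (0.0538+0.2374²/2)·0.2335) / 0.114716 = (-0.188887 + 0.019142) / 0.114716 = -1.479699
d₂ = d₁ − σ√T = -1.479699 − 0.114716 = -1.594415
e^{−rT} = 0.987516
N(−d₁) = 0.930523,  N(−d₂) = 0.944578
Put price V = K·e^{−rT}·N(−d₂) − S·N(−d₁) = 70.126893 − 57.915761 = 12.211132
φ(d₁) = (1/√(2π))·e^{−d₁²/2} = 0.133495
ν = S·φ(d₁)·√T = 4.014925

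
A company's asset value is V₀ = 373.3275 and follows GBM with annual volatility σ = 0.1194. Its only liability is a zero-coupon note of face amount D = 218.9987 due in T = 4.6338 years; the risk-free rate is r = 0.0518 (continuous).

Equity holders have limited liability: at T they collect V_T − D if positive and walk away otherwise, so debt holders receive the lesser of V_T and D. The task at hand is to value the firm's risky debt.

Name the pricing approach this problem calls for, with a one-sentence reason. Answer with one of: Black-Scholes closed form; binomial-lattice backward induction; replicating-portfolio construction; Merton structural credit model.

Key observation: the data describe a firm's assets (V₀ = 373.3275, GBM) and a single zero-coupon debt of face 218.9987, so credit quantities follow from equity-as-call in the structural model.

framework: Merton structural credit model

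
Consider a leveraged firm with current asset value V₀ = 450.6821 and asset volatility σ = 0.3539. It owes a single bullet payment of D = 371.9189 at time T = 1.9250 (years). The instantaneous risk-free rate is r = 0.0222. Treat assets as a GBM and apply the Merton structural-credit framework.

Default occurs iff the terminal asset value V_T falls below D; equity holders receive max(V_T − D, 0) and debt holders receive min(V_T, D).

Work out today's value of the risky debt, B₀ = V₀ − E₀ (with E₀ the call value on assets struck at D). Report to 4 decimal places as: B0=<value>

Work the structural quantities from V₀ = 450.6821 against face 371.9189:
d₁ = [ln(V₀/D) + (r + σ²/2)T] / (σ√T)
   = [ln(450.6821/371.9189) + (0.0222 + 0.5·0.3539²)·1.9250] / (0.3539·√1.9250)
   = [0.192086 + 0.163284] / 0.491016 = 0.723744
d₂ = d₁ − σ√T = 0.723744 − 0.491016 = 0.232727
N(d₁) = 0.765388,  N(d₂) = 0.592013,  e^(−rT) = 0.958165
E₀ = V₀·N(d₁) − D·e^(−rT)·N(d₂)
   = 450.6821·0.765388 − 371.9189·0.958165·0.592013 = 133.977097
B₀ = V₀ − E₀ = 450.6821 − 133.977097 = 316.705003

B0=316.7050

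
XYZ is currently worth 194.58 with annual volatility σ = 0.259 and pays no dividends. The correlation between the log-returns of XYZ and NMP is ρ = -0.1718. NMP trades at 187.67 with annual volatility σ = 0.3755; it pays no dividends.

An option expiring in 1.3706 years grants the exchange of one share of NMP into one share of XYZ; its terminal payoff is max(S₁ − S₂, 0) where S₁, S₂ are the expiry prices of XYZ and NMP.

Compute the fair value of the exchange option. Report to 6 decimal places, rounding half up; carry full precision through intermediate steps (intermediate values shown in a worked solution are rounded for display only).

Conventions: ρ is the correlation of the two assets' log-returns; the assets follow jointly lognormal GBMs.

σ_eff = √(σ₁² + σ₂² − 2ρσ₁σ₂) = √(0.259² + 0.3755² − 2·-0.1718·0.259·0.3755) = 0.491424
d₁ = (ln(S₁/S₂) + (q₂ − q₁ + σ_eff²/2)T) / (σ_eff√T) = (ln(194.58/187.67) + (0.0 − 0.0 + 0.120749)·1.3706) / 0.575323 = 0.350510
d₂ = d₁ − σ_eff√T = 0.350510 − 0.575323 = -0.224813
N(d₁) = 0.637022,  N(d₂) = 0.411062
V = S₁·e^{−q₁T}·N(d₁) − S₂·e^{−q₂T}·N(d₂) = 123.951766 − 77.144071 = 46.807695
Key observation: pricing in NMP-units makes this a unit-strike call on the ratio S₁/S₂ — the risk-free rate cancels and cannot affect the value.

exchange price = 46.807695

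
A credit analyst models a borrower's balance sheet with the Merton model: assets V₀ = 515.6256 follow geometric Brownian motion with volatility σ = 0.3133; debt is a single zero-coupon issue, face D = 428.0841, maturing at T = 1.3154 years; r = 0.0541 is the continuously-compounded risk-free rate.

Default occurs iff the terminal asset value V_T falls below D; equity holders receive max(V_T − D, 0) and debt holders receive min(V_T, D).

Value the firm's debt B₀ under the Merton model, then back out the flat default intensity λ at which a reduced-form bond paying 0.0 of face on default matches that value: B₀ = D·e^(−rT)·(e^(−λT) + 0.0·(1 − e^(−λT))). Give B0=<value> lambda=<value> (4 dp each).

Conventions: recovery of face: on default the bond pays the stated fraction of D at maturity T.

B0=376.2269 lambda=0.0441

Work the structural quantities from V₀ = 515.6256 against face 428.0841:
d₁ = [ln(V₀/D) + (r + σ²/2)T] / (σ√T)
   = [ln(515.6256/428.0841) + (0.0541 + 0.5·0.3133²)·1.3154] / (0.3133·√1.3154)
   = [0.186061 + 0.135721] / 0.359327 = 0.895515
d₂ = d₁ − σ√T = 0.895515 − 0.359327 = 0.536188
N(d₁) = 0.814744,  N(d₂) = 0.704086,  e^(−rT) = 0.931310
E₀ = V₀·N(d₁) − D·e^(−rT)·N(d₂)
   = 515.6256·0.814744 − 428.0841·0.931310·0.704086 = 139.398677
B₀ = V₀ − E₀ = 515.6256 − 139.398677 = 376.226923
e^(−λT) = (B₀·e^(rT)/D − 0)/(1 − 0) = (376.2269·1.073756/428.0841 − 0)/1 = 0.94368381
λ = −ln(0.94368381)/1.3154 = 0.044066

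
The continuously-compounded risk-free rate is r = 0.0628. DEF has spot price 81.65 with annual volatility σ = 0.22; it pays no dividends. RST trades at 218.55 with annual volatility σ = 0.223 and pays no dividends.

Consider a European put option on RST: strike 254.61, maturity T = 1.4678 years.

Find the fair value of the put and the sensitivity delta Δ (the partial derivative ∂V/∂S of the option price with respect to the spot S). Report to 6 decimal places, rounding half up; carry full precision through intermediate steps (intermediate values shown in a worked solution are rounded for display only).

price = 31.638731
Δ = -0.535458

σ√T = 0.223·√1.4678 = 0.270171
d₁ = (ln(S/K) + (r+σ²/2)T) / (σ√T) = (ln(218.55/254.61) + (0.0628+0.223²/2)·1.4678) / 0.270171 = (-0.152718 + 0.128674) / 0.270171 = -0.088996
d₂ = d₁ − σ√T = -0.088996 − 0.270171 = -0.359167
e^{−rT} = 0.911943
N(−d₁) = 0.535458,  N(−d₂) = 0.640265
Put price V = K·e^{−rT}·N(−d₂) − S·N(−d₁) = 148.662981 − 117.024251 = 31.638731
Δ = −N(−d₁) = -0.535458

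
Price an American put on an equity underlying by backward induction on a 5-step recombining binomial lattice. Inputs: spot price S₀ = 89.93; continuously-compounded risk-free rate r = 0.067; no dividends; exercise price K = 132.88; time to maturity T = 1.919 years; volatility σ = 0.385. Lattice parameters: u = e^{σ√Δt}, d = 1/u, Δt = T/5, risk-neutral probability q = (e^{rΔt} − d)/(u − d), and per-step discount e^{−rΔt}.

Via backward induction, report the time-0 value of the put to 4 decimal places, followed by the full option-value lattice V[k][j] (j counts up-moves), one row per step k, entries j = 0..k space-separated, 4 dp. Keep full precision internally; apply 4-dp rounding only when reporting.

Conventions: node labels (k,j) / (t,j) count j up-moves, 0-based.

price = 44.1848
tree:
44.1848
62.0333 28.2832
77.0671 42.9500 14.7939
88.9107 62.0333 25.5963 4.5409
98.2411 77.0671 42.9500 9.2214 0.0000
105.5916 88.9107 62.0333 18.7264 0.0000 0.0000

Δt=0.38380  u=1.26936  d=0.78780  q=0.49474  discount=0.97461
step 5 (expiry): payoffs max(K−S,0) = 105.5916 88.9107 62.0333 18.7264 0.0000 0.0000
k=4: (k=4,j=0): S=34.6389, K−S=98.2411, hold=94.8677 ⇒ V=98.2411 exercise | (k=4,j=1): S=55.8129, K−S=77.0671, hold=73.6937 ⇒ V=77.0671 exercise | (k=4,j=2): S=89.9300, K−S=42.9500, hold=39.5766 ⇒ V=42.9500 exercise | (k=4,j=3): S=144.9022, K−S=0.0000, hold=9.2214 ⇒ V=9.2214 continue | (k=4,j=4): S=233.4776, K−S=0.0000, hold=0.0000 ⇒ V=0.0000 continue
k=3: (k=3,j=0): S=43.9693, K−S=88.9107, hold=85.5373 ⇒ V=88.9107 exercise | (k=3,j=1): S=70.8467, K−S=62.0333, hold=58.6599 ⇒ V=62.0333 exercise | (k=3,j=2): S=114.1536, K−S=18.7264, hold=25.5963 ⇒ V=25.5963 continue | (k=3,j=3): S=183.9332, K−S=0.0000, hold=4.5409 ⇒ V=4.5409 continue
k=2: (k=2,j=0): S=55.8129, K−S=77.0671, hold=73.6937 ⇒ V=77.0671 exercise | (k=2,j=1): S=89.9300, K−S=42.9500, hold=42.8892 ⇒ V=42.9500 exercise | (k=2,j=2): S=144.9022, K−S=0.0000, hold=14.7939 ⇒ V=14.7939 continue
k=1: (k=1,j=0): S=70.8467, K−S=62.0333, hold=58.6599 ⇒ V=62.0333 exercise | (k=1,j=1): S=114.1536, K−S=18.7264, hold=28.2832 ⇒ V=28.2832 continue
k=0: (k=0,j=0): S=89.9300, K−S=42.9500, hold=44.1848 ⇒ V=44.1848 continue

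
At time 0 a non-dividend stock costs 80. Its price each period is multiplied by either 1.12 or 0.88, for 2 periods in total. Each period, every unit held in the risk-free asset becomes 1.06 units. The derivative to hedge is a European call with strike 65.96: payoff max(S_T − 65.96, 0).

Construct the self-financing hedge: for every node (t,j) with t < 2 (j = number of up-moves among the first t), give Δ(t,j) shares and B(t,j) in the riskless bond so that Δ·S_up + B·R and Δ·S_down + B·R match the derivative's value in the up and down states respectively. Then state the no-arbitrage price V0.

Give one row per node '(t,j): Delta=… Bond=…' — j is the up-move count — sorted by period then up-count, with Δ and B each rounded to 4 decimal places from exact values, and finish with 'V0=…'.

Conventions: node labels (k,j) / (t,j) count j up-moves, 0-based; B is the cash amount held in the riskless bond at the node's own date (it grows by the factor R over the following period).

Since d<R<u, set p* = (R−d)/(u−d) = 0.7500; price each node as the discounted p*-expectation of its children.
Expiry values: V(2,0)=0.0000, V(2,1)=12.8880, V(2,2)=34.3920
Node (1,0) S=70.4000: V=(p*·12.8880+(1−p*)·0.0000)/1.06=9.1189; Δ=(12.8880−0.0000)/(78.8480−61.9520)=0.7628; B=V−Δ·S=-44.5811
Node (1,1) S=89.6000: V=(p*·34.3920+(1−p*)·12.8880)/1.06=27.3736; Δ=(34.3920−12.8880)/(100.3520−78.8480)=1.0000; B=V−Δ·S=-62.2264
Node (0,0) S=80.0000: V=(p*·27.3736+(1−p*)·9.1189)/1.06=21.5188; Δ=(27.3736−9.1189)/(89.6000−70.4000)=0.9508; B=V−Δ·S=-54.5425
Check: Δ(0,0)·S0 + B(0,0) = 21.5188 = V0.

(0,0): Delta=0.9508 Bond=-54.5425
(1,0): Delta=0.7628 Bond=-44.5811
(1,1): Delta=1.0000 Bond=-62.2264
V0=21.5188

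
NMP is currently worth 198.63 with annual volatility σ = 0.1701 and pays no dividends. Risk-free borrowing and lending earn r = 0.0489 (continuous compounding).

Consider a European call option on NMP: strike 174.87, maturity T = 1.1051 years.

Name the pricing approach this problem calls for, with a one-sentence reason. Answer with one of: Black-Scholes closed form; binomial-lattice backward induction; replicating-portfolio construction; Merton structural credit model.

Key observation: with NMP following a GBM at constant σ and r, the European call struck at 174.87 prices in closed form — nothing here needs a stepwise model or a balance sheet.

framework: Black-Scholes closed form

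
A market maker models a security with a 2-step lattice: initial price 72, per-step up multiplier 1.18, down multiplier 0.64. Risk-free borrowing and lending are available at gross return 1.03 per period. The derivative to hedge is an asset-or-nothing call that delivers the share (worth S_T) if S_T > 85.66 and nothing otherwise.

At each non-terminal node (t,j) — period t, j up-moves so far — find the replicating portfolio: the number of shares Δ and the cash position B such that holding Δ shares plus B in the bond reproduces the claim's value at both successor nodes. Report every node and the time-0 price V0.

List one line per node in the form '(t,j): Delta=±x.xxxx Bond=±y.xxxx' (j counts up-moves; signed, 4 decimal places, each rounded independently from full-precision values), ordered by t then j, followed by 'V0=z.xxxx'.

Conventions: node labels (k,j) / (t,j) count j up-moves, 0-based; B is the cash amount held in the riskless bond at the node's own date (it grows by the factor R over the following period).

Under the risk-neutral measure, an up-move has probability p* = (R−d)/(u−d) = 0.7222 and values discount at R = 1.03.
Terminal payoffs: V(2,0)=0.0000, V(2,1)=0.0000, V(2,2)=100.2528
  t=1,j=0: stock 46.0800 → up 54.3744 (V=0.0000), down 29.4912 (V=0.0000). Price 0.0000; hedge Δ=0.0000, bond B=0.0000.
  t=1,j=1: stock 84.9600 → up 100.2528 (V=100.2528), down 54.3744 (V=0.0000). Price 70.2959; hedge Δ=2.1852, bond B=-115.3574.
  t=0,j=0: stock 72.0000 → up 84.9600 (V=70.2959), down 46.0800 (V=0.0000). Price 49.2906; hedge Δ=1.8080, bond B=-80.8871.
Check: Δ(0,0)·S0 + B(0,0) = 49.2906 = V0.

(0,0): Delta=1.8080 Bond=-80.8871
(1,0): Delta=0.0000 Bond=0.0000
(1,1): Delta=2.1852 Bond=-115.3574
V0=49.2906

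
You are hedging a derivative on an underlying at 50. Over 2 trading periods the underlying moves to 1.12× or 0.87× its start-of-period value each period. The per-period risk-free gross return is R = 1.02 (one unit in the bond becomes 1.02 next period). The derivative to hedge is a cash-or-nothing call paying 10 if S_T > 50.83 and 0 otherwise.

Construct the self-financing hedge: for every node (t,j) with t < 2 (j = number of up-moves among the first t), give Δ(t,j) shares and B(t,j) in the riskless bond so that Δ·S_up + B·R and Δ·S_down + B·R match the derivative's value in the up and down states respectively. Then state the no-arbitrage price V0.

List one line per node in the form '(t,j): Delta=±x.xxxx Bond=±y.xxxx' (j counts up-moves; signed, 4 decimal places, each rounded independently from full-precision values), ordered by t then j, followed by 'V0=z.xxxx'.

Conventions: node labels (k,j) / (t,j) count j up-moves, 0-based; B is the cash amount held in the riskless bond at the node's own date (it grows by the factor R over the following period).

(0,0): Delta=0.4706 Bond=-20.0692
(1,0): Delta=0.0000 Bond=0.0000
(1,1): Delta=0.7143 Bond=-34.1176
V0=3.4602

Arbitrage-free pricing uses the up-move probability p* = (R−d)/(u−d) = 0.6000, discounting each step at R = 1.02.
Expiry values: V(2,0)=0.0000, V(2,1)=0.0000, V(2,2)=10.0000
Node (1,0) S=43.5000: V=(p*·0.0000+(1−p*)·0.0000)/1.02=0.0000; Δ=(0.0000−0.0000)/(48.7200−37.8450)=0.0000; B=V−Δ·S=0.0000
Node (1,1) S=56.0000: V=(p*·10.0000+(1−p*)·0.0000)/1.02=5.8824; Δ=(10.0000−0.0000)/(62.7200−48.7200)=0.7143; B=V−Δ·S=-34.1176
Node (0,0) S=50.0000: V=(p*·5.8824+(1−p*)·0.0000)/1.02=3.4602; Δ=(5.8824−0.0000)/(56.0000−43.5000)=0.4706; B=V−Δ·S=-20.0692
As a check, the time-0 holding Δ(0,0)·S0 + B(0,0) comes to 3.4602 — exactly V0.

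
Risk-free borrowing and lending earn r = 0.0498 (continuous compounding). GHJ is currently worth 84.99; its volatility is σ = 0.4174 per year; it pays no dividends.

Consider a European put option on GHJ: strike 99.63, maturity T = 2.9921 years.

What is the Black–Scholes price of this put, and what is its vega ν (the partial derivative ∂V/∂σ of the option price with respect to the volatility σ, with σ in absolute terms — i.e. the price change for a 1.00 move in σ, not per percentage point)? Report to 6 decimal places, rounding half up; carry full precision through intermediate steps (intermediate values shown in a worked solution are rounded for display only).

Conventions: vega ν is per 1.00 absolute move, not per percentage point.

σ√T = 0.4174·√2.9921 = 0.722005
d₁ = (ln(S/K) + (r+σ²/2)T) / (σ√T) = (ln(84.99/99.63) + (0.0498+0.4174²/2)·2.9921) / 0.722005 = (-0.158930 + 0.409653) / 0.722005 = 0.347259
d₂ = d₁ − σ√T = 0.347259 − 0.722005 = -0.374747
e^{−rT} = 0.861563
N(−d₁) = 0.364198,  N(−d₂) = 0.646076
Put price V = K·e^{−rT}·N(−d₂) − S·N(−d₁) = 55.457551 − 30.953224 = 24.504328
φ(d₁) = (1/√(2π))·e^{−d₁²/2} = 0.375599
ν = S·φ(d₁)·√T = 55.217970

price = 24.504328
ν = 55.217970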